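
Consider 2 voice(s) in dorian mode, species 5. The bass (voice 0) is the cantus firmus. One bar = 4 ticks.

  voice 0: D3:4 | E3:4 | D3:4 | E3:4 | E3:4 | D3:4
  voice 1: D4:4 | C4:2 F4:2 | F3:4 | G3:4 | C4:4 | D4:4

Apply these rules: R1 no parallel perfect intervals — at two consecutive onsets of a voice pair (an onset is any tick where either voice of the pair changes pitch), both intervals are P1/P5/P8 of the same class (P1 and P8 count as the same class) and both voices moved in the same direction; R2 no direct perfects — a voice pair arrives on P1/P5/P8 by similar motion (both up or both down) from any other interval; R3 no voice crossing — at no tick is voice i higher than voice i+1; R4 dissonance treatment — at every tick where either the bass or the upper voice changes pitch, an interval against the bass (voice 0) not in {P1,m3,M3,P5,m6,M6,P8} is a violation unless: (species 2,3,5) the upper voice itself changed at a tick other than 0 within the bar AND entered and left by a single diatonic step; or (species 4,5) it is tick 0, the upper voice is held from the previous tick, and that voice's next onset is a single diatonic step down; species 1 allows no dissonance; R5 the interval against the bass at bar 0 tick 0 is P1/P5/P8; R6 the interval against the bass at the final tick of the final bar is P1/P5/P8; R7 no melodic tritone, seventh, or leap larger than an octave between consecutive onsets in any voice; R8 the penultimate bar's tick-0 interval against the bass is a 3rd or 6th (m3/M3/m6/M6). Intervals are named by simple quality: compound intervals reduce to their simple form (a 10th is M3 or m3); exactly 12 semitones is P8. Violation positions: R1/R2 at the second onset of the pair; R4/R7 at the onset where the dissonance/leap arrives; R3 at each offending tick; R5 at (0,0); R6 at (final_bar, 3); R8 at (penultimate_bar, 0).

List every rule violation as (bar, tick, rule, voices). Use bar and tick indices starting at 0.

bar 0: v0=D3 v1=D4 downbeat P8
bar 1: v0=E3 v1=C4 downbeat m6
bar 2: v0=D3 v1=F3 downbeat m3
bar 3: v0=E3 v1=G3 downbeat m3
bar 4: v0=E3 v1=C4 downbeat m6
bar 5: v0=D3 v1=D4 downbeat P8
  -> R4 @ bar 1 tick 2 v(0, 1): E3/F4 m2 untreated

(1, 2, R4, (0, 1))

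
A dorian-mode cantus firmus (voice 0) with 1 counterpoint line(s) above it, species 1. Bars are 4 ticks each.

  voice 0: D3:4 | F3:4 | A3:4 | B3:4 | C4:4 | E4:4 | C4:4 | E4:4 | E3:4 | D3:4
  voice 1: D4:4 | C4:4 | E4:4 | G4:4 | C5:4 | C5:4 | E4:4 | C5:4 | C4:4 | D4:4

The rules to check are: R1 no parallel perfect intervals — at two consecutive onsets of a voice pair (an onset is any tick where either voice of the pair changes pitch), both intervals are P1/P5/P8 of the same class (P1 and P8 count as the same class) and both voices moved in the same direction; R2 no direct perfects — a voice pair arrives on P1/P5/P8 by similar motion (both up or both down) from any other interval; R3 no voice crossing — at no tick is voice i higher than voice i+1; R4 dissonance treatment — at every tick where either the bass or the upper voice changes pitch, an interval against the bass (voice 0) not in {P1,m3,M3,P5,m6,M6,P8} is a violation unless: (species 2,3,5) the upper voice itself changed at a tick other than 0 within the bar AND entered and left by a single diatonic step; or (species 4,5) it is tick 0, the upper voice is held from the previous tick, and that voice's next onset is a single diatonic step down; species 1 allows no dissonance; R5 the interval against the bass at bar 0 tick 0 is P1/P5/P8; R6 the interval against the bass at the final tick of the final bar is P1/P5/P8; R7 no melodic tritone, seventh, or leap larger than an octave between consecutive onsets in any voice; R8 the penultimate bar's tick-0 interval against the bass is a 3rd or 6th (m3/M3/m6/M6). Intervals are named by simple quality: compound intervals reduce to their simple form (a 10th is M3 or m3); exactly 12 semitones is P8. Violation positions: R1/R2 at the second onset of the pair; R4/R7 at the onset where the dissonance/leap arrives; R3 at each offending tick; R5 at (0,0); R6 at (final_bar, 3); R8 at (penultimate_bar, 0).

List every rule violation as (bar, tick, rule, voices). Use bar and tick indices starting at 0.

bar 0: v0=D3 v1=D4 downbeat P8
bar 1: v0=F3 v1=C4 downbeat P5
bar 2: v0=A3 v1=E4 downbeat P5
bar 3: v0=B3 v1=G4 downbeat m6
bar 4: v0=C4 v1=C5 downbeat P8
bar 5: v0=E4 v1=C5 downbeat m6
bar 6: v0=C4 v1=E4 downbeat M3
bar 7: v0=E4 v1=C5 downbeat m6
bar 8: v0=E3 v1=C4 downbeat m6
bar 9: v0=D3 v1=D4 downbeat P8
  -> R1 @ bar 2 tick 0 v(0, 1): F3/C4 P5 -> A3/E4 P5 similar
  -> R2 @ bar 4 tick 0 v(0, 1): B3/G4 m6 -> C4/C5 P8 similar

(2, 0, R1, (0, 1))
(4, 0, R2, (0, 1))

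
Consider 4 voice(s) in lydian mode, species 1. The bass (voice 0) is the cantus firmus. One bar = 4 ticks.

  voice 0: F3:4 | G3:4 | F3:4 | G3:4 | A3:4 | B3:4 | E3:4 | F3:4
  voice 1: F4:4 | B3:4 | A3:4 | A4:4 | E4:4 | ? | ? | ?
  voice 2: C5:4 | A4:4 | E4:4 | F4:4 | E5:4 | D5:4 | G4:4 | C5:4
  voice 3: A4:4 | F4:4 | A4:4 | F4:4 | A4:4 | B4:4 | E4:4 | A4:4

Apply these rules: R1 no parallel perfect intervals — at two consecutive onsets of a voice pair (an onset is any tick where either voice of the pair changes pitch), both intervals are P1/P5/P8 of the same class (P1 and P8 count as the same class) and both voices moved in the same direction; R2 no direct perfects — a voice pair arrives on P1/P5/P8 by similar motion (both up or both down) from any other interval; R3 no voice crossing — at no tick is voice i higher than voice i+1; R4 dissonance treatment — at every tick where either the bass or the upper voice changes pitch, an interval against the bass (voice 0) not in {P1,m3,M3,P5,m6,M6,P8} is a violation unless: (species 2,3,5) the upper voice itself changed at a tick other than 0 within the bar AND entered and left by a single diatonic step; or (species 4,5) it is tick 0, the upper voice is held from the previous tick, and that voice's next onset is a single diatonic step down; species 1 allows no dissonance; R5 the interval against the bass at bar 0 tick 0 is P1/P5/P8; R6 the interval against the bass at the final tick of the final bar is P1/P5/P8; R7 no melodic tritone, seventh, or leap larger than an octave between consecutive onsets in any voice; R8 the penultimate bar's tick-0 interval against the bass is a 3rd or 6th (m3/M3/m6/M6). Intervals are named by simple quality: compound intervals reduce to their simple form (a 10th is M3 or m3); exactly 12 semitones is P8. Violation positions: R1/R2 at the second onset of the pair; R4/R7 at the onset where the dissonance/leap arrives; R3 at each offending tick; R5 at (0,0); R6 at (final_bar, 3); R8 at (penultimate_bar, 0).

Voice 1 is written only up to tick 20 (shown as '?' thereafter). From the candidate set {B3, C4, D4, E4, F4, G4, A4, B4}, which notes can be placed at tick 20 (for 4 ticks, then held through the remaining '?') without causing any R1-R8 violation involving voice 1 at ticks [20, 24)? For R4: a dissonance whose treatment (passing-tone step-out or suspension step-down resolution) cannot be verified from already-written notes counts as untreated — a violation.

{B3, G4}

B3: legal
C4: violates R4
D4: violates R1
E4: violates R4
F4: violates R4
G4: legal
A4: violates R4
B4: violates R2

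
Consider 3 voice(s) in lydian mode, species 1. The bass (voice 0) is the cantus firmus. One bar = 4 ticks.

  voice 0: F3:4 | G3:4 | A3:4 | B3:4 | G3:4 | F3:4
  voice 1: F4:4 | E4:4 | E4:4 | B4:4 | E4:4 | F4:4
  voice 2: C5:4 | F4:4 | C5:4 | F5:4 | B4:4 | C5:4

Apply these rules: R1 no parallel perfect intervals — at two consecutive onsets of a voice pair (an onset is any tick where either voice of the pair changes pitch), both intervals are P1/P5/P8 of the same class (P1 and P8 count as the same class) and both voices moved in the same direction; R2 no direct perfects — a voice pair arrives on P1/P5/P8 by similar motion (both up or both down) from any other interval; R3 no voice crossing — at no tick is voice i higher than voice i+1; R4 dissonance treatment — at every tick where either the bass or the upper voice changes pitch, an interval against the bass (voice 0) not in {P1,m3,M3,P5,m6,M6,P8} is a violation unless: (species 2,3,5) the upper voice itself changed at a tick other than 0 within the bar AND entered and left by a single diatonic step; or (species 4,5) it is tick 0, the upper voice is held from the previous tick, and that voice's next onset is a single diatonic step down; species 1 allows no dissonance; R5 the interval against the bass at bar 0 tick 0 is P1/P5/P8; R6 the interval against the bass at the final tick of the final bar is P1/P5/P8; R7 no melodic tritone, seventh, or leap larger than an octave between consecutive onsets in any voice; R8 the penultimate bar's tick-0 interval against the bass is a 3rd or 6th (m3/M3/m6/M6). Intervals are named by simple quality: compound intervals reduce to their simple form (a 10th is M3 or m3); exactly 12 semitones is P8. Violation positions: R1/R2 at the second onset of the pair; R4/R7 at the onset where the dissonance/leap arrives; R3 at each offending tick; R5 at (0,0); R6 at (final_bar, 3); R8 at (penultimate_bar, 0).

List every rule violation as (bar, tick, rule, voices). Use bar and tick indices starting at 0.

bar 0: v0=F3 v1=F4 v2=C5 downbeat P5
bar 1: v0=G3 v1=E4 v2=F4 downbeat m7
bar 2: v0=A3 v1=E4 v2=C5 downbeat m3
bar 3: v0=B3 v1=B4 v2=F5 downbeat TT
bar 4: v0=G3 v1=E4 v2=B4 downbeat M3
bar 5: v0=F3 v1=F4 v2=C5 downbeat P5
  -> R4 @ bar 1 tick 0 v(0, 2): G3/F4 m7 untreated
  -> R2 @ bar 3 tick 0 v(0, 1): A3/E4 P5 -> B3/B4 P8 similar
  -> R4 @ bar 3 tick 0 v(0, 2): B3/F5 TT untreated
  -> R2 @ bar 4 tick 0 v(1, 2): B4/F5 TT -> E4/B4 P5 similar
  -> R7 @ bar 4 tick 0 v(2,): F5->B4 leap 6st
  -> R1 @ bar 5 tick 0 v(1, 2): E4/B4 P5 -> F4/C5 P5 similar

(1, 0, R4, (0, 2))
(3, 0, R2, (0, 1))
(3, 0, R4, (0, 2))
(4, 0, R2, (1, 2))
(4, 0, R7, (2,))
(5, 0, R1, (1, 2))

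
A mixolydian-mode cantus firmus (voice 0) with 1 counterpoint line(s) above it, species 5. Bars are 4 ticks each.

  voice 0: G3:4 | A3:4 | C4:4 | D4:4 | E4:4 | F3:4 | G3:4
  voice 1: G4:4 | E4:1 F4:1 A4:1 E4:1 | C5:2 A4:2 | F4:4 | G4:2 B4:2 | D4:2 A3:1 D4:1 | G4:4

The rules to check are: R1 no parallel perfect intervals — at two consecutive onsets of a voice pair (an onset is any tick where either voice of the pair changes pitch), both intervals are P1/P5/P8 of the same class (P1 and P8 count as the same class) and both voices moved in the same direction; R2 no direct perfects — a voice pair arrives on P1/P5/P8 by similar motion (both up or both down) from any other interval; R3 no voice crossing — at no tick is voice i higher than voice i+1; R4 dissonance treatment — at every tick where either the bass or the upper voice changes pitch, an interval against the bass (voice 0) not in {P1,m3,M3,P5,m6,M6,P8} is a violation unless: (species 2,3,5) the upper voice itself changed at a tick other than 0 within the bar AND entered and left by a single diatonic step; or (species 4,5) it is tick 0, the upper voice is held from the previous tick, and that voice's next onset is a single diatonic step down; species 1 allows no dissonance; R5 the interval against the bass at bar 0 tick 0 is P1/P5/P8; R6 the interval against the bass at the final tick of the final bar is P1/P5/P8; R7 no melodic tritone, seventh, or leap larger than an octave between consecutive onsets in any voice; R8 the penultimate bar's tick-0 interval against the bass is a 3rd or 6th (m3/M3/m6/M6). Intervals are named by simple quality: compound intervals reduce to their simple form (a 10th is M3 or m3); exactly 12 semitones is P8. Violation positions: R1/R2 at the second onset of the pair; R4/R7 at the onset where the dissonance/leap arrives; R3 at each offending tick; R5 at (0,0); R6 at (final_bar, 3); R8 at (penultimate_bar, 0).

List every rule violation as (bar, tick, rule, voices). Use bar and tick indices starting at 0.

(2, 0, R2, (0, 1))
(5, 0, R7, (0,))
(6, 0, R2, (0, 1))

bar 0: v0=G3 v1=G4 downbeat P8
bar 1: v0=A3 v1=E4 downbeat P5
bar 2: v0=C4 v1=C5 downbeat P8
bar 3: v0=D4 v1=F4 downbeat m3
bar 4: v0=E4 v1=G4 downbeat m3
bar 5: v0=F3 v1=D4 downbeat M6
bar 6: v0=G3 v1=G4 downbeat P8
  -> R2 @ bar 2 tick 0 v(0, 1): A3/E4 P5 -> C4/C5 P8 similar
  -> R7 @ bar 5 tick 0 v(0,): E4->F3 leap 11st
  -> R2 @ bar 6 tick 0 v(0, 1): F3/D4 M6 -> G3/G4 P8 similar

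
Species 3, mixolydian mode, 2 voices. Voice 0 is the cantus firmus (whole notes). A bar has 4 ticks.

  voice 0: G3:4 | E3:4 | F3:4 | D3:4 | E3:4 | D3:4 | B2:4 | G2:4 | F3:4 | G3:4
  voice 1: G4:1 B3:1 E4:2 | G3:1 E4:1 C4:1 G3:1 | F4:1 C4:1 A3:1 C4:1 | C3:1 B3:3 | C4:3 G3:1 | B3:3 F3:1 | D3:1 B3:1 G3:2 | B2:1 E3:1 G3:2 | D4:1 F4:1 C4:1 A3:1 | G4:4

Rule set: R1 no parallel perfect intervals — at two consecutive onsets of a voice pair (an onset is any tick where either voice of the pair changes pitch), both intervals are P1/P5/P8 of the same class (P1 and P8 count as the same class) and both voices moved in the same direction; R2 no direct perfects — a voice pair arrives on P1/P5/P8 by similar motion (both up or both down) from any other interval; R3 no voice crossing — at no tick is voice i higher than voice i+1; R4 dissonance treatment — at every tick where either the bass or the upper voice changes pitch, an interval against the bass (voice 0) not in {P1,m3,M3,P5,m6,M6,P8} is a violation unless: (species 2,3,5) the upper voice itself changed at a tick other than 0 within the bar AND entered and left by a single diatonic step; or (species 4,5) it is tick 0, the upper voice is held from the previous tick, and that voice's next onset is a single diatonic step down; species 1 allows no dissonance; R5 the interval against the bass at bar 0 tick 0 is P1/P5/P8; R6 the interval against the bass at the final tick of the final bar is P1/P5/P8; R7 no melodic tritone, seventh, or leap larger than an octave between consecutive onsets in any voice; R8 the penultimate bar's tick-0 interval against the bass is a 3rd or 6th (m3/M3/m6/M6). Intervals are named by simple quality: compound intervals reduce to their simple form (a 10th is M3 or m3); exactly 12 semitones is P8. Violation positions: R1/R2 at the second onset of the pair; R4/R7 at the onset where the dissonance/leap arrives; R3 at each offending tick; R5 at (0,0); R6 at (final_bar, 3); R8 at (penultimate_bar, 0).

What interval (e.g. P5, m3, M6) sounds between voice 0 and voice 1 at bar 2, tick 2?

voice 0=F3 voice 1=A3 -> M3

M3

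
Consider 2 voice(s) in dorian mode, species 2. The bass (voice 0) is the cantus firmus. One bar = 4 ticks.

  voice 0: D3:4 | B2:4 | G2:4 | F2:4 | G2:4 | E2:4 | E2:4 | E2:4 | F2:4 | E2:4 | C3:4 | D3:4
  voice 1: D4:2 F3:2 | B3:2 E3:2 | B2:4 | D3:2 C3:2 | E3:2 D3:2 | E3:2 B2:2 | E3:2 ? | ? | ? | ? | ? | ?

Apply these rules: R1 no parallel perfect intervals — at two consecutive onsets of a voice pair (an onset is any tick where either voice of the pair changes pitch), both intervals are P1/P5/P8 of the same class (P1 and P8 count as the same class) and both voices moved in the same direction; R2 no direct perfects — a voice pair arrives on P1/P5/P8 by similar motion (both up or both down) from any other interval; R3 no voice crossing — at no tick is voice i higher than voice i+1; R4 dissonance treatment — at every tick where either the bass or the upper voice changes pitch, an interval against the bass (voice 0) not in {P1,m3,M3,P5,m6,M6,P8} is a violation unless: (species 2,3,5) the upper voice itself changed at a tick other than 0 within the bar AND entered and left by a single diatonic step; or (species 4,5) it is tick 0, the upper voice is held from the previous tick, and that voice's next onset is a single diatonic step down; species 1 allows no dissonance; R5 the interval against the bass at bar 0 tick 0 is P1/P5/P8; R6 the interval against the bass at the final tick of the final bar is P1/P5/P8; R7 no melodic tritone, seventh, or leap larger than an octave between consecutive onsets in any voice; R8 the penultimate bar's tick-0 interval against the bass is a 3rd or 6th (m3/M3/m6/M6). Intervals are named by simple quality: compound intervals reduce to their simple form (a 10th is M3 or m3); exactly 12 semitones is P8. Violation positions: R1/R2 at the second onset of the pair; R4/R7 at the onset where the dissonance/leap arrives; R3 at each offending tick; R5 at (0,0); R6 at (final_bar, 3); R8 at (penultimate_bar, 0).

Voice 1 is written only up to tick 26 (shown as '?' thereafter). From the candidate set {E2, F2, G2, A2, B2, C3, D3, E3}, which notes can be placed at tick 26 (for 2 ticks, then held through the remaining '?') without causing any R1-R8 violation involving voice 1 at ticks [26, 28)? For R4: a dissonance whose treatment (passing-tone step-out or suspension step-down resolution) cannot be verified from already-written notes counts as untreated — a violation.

{B2, C3, E2, E3, G2}

E2: legal
F2: violates R4,R7
G2: legal
A2: violates R4
B2: legal
C3: legal
D3: violates R4
E3: legal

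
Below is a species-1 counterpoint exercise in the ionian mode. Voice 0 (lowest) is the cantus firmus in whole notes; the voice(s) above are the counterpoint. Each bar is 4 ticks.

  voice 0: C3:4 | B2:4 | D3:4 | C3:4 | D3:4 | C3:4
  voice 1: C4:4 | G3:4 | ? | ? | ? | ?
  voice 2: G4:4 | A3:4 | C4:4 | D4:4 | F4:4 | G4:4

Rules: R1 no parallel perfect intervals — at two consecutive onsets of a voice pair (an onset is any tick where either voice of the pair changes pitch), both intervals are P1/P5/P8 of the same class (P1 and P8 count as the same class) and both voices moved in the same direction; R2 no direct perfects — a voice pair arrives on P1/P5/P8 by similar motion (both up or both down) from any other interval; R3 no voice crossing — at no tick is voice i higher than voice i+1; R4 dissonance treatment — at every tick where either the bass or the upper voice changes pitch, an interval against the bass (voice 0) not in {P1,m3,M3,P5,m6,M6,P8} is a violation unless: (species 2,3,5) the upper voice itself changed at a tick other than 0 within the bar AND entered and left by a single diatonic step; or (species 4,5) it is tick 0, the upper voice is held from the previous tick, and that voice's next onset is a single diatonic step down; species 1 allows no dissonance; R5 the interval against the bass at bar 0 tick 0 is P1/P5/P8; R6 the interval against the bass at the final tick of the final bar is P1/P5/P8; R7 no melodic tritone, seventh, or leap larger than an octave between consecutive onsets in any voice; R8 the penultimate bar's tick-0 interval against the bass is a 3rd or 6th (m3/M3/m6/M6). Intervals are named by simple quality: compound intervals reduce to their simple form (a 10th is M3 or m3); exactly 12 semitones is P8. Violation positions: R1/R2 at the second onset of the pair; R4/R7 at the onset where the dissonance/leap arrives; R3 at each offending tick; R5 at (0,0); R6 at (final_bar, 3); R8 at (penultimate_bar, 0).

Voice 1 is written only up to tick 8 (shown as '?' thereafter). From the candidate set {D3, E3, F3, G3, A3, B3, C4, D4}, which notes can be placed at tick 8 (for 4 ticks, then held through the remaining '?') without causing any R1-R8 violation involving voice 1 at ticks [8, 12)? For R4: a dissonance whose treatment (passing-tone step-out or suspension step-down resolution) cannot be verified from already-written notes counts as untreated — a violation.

D3: legal
E3: violates R4
F3: legal
G3: violates R4
A3: violates R2
B3: legal
C4: violates R2,R4
D4: violates R2,R3

{B3, D3, F3}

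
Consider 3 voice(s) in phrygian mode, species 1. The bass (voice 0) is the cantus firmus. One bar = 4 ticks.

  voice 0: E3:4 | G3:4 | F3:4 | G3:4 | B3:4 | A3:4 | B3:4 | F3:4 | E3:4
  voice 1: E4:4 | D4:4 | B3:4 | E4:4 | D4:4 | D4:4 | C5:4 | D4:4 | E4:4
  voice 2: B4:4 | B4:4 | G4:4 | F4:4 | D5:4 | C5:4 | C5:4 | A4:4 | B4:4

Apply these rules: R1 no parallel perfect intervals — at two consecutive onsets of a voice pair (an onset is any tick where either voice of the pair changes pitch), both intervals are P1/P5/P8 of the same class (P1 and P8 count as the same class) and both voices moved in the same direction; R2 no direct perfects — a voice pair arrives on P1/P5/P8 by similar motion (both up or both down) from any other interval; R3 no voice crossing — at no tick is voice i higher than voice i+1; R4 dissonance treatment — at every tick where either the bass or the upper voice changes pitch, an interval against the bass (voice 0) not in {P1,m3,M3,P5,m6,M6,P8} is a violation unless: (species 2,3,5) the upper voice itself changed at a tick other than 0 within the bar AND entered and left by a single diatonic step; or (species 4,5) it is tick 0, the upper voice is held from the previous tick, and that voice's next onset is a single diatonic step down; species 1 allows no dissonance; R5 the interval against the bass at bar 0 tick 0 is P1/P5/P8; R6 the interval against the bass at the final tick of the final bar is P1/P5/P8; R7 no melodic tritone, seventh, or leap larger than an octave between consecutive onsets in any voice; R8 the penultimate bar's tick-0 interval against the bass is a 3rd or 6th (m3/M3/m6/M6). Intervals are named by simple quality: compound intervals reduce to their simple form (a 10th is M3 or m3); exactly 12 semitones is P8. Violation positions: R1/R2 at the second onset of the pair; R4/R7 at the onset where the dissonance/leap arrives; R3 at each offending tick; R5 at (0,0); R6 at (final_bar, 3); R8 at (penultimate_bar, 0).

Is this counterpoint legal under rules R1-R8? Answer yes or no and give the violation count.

bar 0: v0=E3 v1=E4 v2=B4 (P5)
bar 1: v0=G3 v1=D4 v2=B4 (M3)
bar 2: v0=F3 v1=B3 v2=G4 (M2)
bar 3: v0=G3 v1=E4 v2=F4 (m7)
bar 4: v0=B3 v1=D4 v2=D5 (m3)
bar 5: v0=A3 v1=D4 v2=C5 (m3)
bar 6: v0=B3 v1=C5 v2=C5 (m2)
bar 7: v0=F3 v1=D4 v2=A4 (M3)
bar 8: v0=E3 v1=E4 v2=B4 (P5)
  R4 @ bar2.0: F3/B3 TT untreated
  R4 @ bar2.0: F3/G4 M2 untreated
  R4 @ bar3.0: G3/F4 m7 untreated
  R4 @ bar5.0: A3/D4 P4 untreated
  R4 @ bar6.0: B3/C5 m2 untreated
  R4 @ bar6.0: B3/C5 m2 untreated
  R7 @ bar6.0: D4->C5 leap 10st
  R2 @ bar7.0: C5/C5 P1 -> D4/A4 P5 similar
  R7 @ bar7.0: B3->F3 leap 6st
  R7 @ bar7.0: C5->D4 leap 10st
  R1 @ bar8.0: D4/A4 P5 -> E4/B4 P5 similar

No (11 violations)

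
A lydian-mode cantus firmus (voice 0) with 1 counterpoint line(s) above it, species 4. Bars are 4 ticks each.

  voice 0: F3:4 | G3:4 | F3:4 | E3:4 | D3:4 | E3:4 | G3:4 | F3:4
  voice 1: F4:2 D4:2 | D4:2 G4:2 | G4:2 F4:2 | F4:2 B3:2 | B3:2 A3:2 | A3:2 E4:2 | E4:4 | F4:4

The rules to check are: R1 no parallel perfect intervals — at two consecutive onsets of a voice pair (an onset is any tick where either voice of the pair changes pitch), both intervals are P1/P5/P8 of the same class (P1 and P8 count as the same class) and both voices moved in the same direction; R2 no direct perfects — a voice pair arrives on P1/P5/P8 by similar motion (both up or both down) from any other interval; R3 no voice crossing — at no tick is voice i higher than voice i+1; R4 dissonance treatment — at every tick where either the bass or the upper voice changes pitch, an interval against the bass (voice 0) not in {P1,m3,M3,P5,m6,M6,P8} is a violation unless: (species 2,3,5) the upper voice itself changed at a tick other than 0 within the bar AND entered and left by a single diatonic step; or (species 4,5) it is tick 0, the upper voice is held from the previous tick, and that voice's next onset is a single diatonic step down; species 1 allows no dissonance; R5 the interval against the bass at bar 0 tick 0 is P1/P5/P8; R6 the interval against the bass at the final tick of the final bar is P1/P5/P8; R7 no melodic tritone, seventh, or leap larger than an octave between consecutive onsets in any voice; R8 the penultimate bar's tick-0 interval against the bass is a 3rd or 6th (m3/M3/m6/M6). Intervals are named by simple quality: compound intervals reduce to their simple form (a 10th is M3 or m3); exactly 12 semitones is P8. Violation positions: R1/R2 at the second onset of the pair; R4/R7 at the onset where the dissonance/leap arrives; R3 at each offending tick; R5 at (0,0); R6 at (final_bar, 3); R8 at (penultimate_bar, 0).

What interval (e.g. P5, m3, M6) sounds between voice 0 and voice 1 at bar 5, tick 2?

P8

voice 0=E3 voice 1=E4 -> P8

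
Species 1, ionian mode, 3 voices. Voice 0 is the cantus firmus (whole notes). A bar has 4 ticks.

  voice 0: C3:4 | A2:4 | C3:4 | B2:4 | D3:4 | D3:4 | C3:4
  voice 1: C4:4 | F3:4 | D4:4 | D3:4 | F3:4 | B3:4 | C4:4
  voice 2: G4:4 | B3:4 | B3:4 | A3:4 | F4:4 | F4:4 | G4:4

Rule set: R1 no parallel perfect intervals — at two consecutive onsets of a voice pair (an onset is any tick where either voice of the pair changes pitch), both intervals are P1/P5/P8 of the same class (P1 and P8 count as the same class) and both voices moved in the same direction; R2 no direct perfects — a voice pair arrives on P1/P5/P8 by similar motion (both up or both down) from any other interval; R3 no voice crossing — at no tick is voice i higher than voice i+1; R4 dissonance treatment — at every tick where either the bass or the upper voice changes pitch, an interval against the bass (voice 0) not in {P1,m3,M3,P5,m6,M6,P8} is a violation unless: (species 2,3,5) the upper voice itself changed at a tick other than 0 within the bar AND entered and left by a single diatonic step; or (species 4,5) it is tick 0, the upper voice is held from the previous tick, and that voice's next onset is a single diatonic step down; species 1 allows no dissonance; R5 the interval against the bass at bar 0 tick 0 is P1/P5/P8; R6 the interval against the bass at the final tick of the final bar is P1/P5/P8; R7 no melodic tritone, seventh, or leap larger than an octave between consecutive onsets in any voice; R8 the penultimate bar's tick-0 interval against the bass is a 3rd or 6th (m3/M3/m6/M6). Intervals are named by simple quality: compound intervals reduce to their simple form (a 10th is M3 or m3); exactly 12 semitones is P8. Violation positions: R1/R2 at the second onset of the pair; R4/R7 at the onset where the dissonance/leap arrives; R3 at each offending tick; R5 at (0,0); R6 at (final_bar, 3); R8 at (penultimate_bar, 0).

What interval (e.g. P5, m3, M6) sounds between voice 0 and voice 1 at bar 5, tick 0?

voice 0=D3 voice 1=B3 -> M6

M6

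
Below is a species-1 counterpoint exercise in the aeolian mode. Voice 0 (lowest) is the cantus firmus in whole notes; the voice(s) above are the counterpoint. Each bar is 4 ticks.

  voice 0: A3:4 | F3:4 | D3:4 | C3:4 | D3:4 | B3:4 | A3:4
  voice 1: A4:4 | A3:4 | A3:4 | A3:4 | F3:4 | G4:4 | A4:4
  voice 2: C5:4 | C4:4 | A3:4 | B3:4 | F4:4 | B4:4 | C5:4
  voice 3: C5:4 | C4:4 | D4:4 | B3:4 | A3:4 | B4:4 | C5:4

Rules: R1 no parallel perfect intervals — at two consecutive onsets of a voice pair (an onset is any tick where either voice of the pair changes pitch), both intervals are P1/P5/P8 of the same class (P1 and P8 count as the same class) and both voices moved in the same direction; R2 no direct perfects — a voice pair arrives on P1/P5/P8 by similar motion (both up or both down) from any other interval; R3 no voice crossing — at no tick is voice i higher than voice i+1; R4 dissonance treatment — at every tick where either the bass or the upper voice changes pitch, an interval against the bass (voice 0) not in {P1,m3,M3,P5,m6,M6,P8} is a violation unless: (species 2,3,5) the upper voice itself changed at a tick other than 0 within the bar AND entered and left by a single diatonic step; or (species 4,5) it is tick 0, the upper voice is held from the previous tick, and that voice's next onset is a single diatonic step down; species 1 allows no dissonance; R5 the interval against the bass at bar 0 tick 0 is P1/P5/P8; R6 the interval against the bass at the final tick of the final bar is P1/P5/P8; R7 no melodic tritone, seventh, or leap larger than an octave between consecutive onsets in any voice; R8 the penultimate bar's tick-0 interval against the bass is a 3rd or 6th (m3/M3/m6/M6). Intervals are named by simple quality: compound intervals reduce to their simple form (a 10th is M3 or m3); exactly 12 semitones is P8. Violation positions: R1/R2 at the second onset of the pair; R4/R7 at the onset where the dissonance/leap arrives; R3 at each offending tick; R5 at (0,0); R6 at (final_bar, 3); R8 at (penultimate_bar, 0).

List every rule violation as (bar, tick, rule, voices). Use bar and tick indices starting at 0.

(0, 0, R5, (0, 2))
(0, 0, R5, (0, 3))
(1, 0, R1, (2, 3))
(1, 0, R2, (0, 2))
(1, 0, R2, (0, 3))
(2, 0, R1, (0, 2))
(3, 0, R4, (0, 2))
(3, 0, R4, (0, 3))
(4, 0, R3, (2, 3))
(4, 0, R7, (2,))
(4, 1, R3, (2, 3))
(4, 2, R3, (2, 3))
(4, 3, R3, (2, 3))
(5, 0, R2, (0, 2))
(5, 0, R2, (0, 3))
(5, 0, R2, (2, 3))
(5, 0, R7, (1,))
(5, 0, R7, (2,))
(5, 0, R7, (3,))
(5, 0, R8, (0, 2))
(5, 0, R8, (0, 3))
(6, 0, R1, (2, 3))
(6, 3, R6, (0, 2))
(6, 3, R6, (0, 3))

bar 0: v0=A3 v1=A4 v2=C5 v3=C5 downbeat m3
bar 1: v0=F3 v1=A3 v2=C4 v3=C4 downbeat P5
bar 2: v0=D3 v1=A3 v2=A3 v3=D4 downbeat P8
bar 3: v0=C3 v1=A3 v2=B3 v3=B3 downbeat M7
bar 4: v0=D3 v1=F3 v2=F4 v3=A3 downbeat P5
bar 5: v0=B3 v1=G4 v2=B4 v3=B4 downbeat P8
bar 6: v0=A3 v1=A4 v2=C5 v3=C5 downbeat m3
  -> R5 @ bar 0 tick 0 v(0, 2): opens on m3
  -> R5 @ bar 0 tick 0 v(0, 3): opens on m3
  -> R1 @ bar 1 tick 0 v(2, 3): C5/C5 P1 -> C4/C4 P1 similar
  -> R2 @ bar 1 tick 0 v(0, 2): A3/C5 m3 -> F3/C4 P5 similar
  -> R2 @ bar 1 tick 0 v(0, 3): A3/C5 m3 -> F3/C4 P5 similar
  -> R1 @ bar 2 tick 0 v(0, 2): F3/C4 P5 -> D3/A3 P5 similar
  -> R4 @ bar 3 tick 0 v(0, 2): C3/B3 M7 untreated
  -> R4 @ bar 3 tick 0 v(0, 3): C3/B3 M7 untreated
  -> R3 @ bar 4 tick 0 v(2, 3): F4 above A3
  -> R7 @ bar 4 tick 0 v(2,): B3->F4 leap 6st
  -> R3 @ bar 4 tick 1 v(2, 3): F4 above A3
  -> R3 @ bar 4 tick 2 v(2, 3): F4 above A3
  -> R3 @ bar 4 tick 3 v(2, 3): F4 above A3
  -> R2 @ bar 5 tick 0 v(0, 2): D3/F4 m3 -> B3/B4 P8 similar
  -> R2 @ bar 5 tick 0 v(0, 3): D3/A3 P5 -> B3/B4 P8 similar
  -> R2 @ bar 5 tick 0 v(2, 3): F4/A3 m6 -> B4/B4 P1 similar
  -> R7 @ bar 5 tick 0 v(1,): F3->G4 leap 14st
  -> R7 @ bar 5 tick 0 v(2,): F4->B4 leap 6st
  -> R7 @ bar 5 tick 0 v(3,): A3->B4 leap 14st
  -> R8 @ bar 5 tick 0 v(0, 2): penult P8 not 3rd/6th
  -> R8 @ bar 5 tick 0 v(0, 3): penult P8 not 3rd/6th
  -> R1 @ bar 6 tick 0 v(2, 3): B4/B4 P1 -> C5/C5 P1 similar
  -> R6 @ bar 6 tick 3 v(0, 2): closes on m3
  -> R6 @ bar 6 tick 3 v(0, 3): closes on m3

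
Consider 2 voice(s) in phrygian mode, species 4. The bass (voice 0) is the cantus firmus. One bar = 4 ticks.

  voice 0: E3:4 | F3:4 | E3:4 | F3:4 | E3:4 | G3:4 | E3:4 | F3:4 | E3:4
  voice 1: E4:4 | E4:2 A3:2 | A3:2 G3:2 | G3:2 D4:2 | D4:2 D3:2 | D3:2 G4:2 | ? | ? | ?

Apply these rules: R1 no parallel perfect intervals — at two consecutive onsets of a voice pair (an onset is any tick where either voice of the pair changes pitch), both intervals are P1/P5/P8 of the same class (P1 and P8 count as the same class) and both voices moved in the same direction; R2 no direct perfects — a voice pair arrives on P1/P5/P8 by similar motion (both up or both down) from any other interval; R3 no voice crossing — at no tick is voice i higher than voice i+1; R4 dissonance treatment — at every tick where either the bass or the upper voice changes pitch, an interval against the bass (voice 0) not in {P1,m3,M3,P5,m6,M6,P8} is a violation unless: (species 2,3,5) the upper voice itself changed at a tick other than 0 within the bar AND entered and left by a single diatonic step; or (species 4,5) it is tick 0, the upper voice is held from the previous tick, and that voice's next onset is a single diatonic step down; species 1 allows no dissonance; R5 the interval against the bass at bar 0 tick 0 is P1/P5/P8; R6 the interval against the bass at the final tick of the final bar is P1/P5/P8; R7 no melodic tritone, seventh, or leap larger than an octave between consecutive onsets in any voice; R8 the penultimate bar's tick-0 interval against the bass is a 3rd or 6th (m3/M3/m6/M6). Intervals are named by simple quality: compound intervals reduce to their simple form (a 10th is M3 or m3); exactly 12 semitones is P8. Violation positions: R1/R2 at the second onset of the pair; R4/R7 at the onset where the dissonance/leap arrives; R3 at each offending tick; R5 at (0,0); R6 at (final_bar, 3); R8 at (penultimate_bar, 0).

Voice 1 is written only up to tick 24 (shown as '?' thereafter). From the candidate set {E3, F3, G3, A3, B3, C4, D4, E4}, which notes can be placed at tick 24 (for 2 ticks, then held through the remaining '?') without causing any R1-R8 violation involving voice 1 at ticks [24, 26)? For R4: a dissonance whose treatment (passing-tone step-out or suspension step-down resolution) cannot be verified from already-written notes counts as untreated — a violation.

E3: violates R1,R7
F3: violates R4,R7
G3: legal
A3: violates R4,R7
B3: violates R2
C4: legal
D4: violates R4
E4: violates R1

{C4, G3}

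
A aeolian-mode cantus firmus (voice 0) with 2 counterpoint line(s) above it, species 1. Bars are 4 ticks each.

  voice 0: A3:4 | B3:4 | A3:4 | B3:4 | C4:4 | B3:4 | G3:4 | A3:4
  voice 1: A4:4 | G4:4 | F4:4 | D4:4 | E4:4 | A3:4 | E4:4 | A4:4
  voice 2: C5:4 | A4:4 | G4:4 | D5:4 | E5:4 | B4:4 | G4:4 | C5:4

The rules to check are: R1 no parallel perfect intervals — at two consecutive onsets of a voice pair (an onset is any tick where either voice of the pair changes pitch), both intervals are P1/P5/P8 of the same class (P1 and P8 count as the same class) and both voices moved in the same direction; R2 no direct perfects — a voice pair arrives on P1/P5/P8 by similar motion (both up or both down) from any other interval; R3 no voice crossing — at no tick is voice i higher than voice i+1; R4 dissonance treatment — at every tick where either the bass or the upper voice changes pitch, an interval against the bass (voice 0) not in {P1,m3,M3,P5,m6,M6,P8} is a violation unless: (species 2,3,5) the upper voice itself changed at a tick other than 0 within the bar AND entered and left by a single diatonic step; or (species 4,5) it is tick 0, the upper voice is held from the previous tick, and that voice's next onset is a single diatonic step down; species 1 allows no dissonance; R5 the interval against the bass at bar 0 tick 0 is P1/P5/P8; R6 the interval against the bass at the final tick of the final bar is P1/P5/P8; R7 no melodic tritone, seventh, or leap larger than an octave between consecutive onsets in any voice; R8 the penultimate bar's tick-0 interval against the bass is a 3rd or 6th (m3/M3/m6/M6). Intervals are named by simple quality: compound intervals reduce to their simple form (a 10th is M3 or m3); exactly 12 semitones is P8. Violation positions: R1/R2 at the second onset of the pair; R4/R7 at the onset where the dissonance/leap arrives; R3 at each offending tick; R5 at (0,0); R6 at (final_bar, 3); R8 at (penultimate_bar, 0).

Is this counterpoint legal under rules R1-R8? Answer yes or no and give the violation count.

bar 0: v0=A3 v1=A4 v2=C5 (m3)
bar 1: v0=B3 v1=G4 v2=A4 (m7)
bar 2: v0=A3 v1=F4 v2=G4 (m7)
bar 3: v0=B3 v1=D4 v2=D5 (m3)
bar 4: v0=C4 v1=E4 v2=E5 (M3)
bar 5: v0=B3 v1=A3 v2=B4 (P8)
bar 6: v0=G3 v1=E4 v2=G4 (P8)
bar 7: v0=A3 v1=A4 v2=C5 (m3)
  R5 @ bar0.0: opens on m3
  R4 @ bar1.0: B3/A4 m7 untreated
  R4 @ bar2.0: A3/G4 m7 untreated
  R1 @ bar4.0: D4/D5 P8 -> E4/E5 P8 similar
  R2 @ bar5.0: C4/E5 M3 -> B3/B4 P8 similar
  R3 @ bar5.0: B3 above A3
  R4 @ bar5.0: B3/A3 M2 untreated
  R3 @ bar5.1: B3 above A3
  R3 @ bar5.2: B3 above A3
  R3 @ bar5.3: B3 above A3
  R1 @ bar6.0: B3/B4 P8 -> G3/G4 P8 similar
  R8 @ bar6.0: penult P8 not 3rd/6th
  R2 @ bar7.0: G3/E4 M6 -> A3/A4 P8 similar
  R6 @ bar7.3: closes on m3

No (14 violations)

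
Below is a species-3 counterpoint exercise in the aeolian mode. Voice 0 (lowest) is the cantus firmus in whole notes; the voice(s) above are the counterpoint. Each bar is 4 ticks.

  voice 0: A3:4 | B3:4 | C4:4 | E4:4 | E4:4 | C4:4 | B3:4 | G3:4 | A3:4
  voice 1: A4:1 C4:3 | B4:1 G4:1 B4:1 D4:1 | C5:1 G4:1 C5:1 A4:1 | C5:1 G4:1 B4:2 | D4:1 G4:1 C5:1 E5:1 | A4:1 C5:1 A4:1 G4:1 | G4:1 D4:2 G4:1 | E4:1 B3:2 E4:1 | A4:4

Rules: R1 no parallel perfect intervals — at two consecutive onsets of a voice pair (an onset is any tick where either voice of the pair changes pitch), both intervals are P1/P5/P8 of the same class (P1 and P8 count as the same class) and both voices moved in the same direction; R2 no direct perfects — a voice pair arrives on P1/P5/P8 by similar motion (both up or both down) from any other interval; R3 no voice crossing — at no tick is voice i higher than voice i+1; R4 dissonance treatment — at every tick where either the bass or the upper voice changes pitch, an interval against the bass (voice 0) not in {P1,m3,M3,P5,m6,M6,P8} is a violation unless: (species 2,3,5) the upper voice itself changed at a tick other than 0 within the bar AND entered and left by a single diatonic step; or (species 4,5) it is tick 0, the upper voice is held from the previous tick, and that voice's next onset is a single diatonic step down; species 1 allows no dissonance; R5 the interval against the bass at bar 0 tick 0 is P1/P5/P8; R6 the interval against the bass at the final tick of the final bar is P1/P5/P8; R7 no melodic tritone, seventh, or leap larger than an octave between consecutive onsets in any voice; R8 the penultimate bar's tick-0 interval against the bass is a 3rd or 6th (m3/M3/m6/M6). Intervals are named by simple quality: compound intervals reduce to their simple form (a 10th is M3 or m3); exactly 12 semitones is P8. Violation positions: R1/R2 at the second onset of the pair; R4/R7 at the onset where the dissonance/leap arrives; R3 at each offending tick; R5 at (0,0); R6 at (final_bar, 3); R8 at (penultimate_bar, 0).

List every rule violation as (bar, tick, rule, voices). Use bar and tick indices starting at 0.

(1, 0, R2, (0, 1))
(1, 0, R7, (1,))
(2, 0, R2, (0, 1))
(2, 0, R7, (1,))
(4, 0, R3, (0, 1))
(4, 0, R4, (0, 1))
(8, 0, R2, (0, 1))

bar 0: v0=A3 v1=A4 downbeat P8
bar 1: v0=B3 v1=B4 downbeat P8
bar 2: v0=C4 v1=C5 downbeat P8
bar 3: v0=E4 v1=C5 downbeat m6
bar 4: v0=E4 v1=D4 downbeat M2
bar 5: v0=C4 v1=A4 downbeat M6
bar 6: v0=B3 v1=G4 downbeat m6
bar 7: v0=G3 v1=E4 downbeat M6
bar 8: v0=A3 v1=A4 downbeat P8
  -> R2 @ bar 1 tick 0 v(0, 1): A3/C4 m3 -> B3/B4 P8 similar
  -> R7 @ bar 1 tick 0 v(1,): C4->B4 leap 11st
  -> R2 @ bar 2 tick 0 v(0, 1): B3/D4 m3 -> C4/C5 P8 similar
  -> R7 @ bar 2 tick 0 v(1,): D4->C5 leap 10st
  -> R3 @ bar 4 tick 0 v(0, 1): E4 above D4
  -> R4 @ bar 4 tick 0 v(0, 1): E4/D4 M2 untreated
  -> R2 @ bar 8 tick 0 v(0, 1): G3/E4 M6 -> A3/A4 P8 similar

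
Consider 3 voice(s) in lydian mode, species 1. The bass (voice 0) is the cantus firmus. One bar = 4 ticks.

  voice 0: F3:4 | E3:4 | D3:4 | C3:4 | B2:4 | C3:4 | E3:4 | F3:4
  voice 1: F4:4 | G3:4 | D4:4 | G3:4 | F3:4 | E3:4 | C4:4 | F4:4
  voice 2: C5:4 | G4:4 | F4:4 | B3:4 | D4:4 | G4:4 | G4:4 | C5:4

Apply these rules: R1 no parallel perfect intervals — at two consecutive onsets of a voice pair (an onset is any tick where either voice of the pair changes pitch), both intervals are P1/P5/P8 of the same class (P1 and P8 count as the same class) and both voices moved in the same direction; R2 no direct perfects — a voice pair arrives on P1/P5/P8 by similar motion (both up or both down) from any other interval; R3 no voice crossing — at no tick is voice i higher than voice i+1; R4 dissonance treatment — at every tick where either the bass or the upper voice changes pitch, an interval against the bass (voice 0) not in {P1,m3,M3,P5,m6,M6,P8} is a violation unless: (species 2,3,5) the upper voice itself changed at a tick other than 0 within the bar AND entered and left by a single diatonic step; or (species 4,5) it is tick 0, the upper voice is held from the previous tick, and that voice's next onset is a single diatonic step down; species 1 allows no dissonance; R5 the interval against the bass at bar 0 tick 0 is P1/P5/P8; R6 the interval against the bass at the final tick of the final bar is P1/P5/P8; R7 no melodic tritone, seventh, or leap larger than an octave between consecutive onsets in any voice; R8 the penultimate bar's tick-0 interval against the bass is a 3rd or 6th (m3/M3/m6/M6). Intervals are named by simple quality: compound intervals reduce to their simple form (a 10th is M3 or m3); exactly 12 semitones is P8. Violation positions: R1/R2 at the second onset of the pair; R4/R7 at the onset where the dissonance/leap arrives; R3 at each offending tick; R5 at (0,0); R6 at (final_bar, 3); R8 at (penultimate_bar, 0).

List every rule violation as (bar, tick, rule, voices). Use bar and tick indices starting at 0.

(1, 0, R2, (1, 2))
(1, 0, R7, (1,))
(3, 0, R2, (0, 1))
(3, 0, R4, (0, 2))
(3, 0, R7, (2,))
(4, 0, R4, (0, 1))
(5, 0, R2, (0, 2))
(7, 0, R1, (1, 2))
(7, 0, R2, (0, 1))
(7, 0, R2, (0, 2))

bar 0: v0=F3 v1=F4 v2=C5 downbeat P5
bar 1: v0=E3 v1=G3 v2=G4 downbeat m3
bar 2: v0=D3 v1=D4 v2=F4 downbeat m3
bar 3: v0=C3 v1=G3 v2=B3 downbeat M7
bar 4: v0=B2 v1=F3 v2=D4 downbeat m3
bar 5: v0=C3 v1=E3 v2=G4 downbeat P5
bar 6: v0=E3 v1=C4 v2=G4 downbeat m3
bar 7: v0=F3 v1=F4 v2=C5 downbeat P5
  -> R2 @ bar 1 tick 0 v(1, 2): F4/C5 P5 -> G3/G4 P8 similar
  -> R7 @ bar 1 tick 0 v(1,): F4->G3 leap 10st
  -> R2 @ bar 3 tick 0 v(0, 1): D3/D4 P8 -> C3/G3 P5 similar
  -> R4 @ bar 3 tick 0 v(0, 2): C3/B3 M7 untreated
  -> R7 @ bar 3 tick 0 v(2,): F4->B3 leap 6st
  -> R4 @ bar 4 tick 0 v(0, 1): B2/F3 TT untreated
  -> R2 @ bar 5 tick 0 v(0, 2): B2/D4 m3 -> C3/G4 P5 similar
  -> R1 @ bar 7 tick 0 v(1, 2): C4/G4 P5 -> F4/C5 P5 similar
  -> R2 @ bar 7 tick 0 v(0, 1): E3/C4 m6 -> F3/F4 P8 similar
  -> R2 @ bar 7 tick 0 v(0, 2): E3/G4 m3 -> F3/C5 P5 similar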